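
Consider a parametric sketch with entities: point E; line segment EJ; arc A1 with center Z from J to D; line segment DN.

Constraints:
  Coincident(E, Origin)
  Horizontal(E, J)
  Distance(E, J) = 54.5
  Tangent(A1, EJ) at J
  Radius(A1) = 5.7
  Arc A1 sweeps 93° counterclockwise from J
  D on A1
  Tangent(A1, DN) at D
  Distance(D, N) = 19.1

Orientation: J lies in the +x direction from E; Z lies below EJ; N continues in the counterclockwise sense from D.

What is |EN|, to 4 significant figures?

55.76

On A1, J sits at bearing 90° from Z; a 93° counterclockwise sweep puts D at bearing 183°, so D = Z + 5.7·(cos 183°, sin 183°) = (48.81, -5.998). A1 meets DN tangentially, so ZD is at right angles to DN, so DN runs along (−sin 183°, cos 183°); with |DN| = 19.1, N = (49.81, -25.07). Then |EN| = |N − E| = 55.76.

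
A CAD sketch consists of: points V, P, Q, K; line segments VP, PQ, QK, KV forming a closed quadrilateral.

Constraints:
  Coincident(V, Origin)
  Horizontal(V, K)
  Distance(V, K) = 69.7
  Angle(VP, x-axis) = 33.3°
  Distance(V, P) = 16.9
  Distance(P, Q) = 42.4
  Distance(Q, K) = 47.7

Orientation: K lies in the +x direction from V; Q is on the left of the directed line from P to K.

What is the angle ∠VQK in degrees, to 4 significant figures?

80.82°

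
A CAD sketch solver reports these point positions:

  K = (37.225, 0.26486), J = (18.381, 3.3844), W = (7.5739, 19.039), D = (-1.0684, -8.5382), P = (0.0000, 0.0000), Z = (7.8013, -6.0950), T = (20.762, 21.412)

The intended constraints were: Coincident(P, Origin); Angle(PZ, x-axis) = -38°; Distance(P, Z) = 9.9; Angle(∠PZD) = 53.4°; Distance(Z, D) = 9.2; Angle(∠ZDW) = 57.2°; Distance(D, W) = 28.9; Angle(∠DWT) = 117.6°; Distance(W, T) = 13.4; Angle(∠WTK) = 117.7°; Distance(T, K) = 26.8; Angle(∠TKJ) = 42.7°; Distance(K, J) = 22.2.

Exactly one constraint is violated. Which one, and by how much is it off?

Distance(K, J) = 22.2 — off by 3.10.

P = (0.00, 0.00) ✓; PZ at -38.00° ✓; |PZ| = 9.900 ✓; ∠PZD = 53.40° ✓; |ZD| = 9.200 ✓; ∠ZDW = 57.20° ✓; |DW| = 28.90 ✓; ∠DWT = 117.6° ✓; |WT| = 13.40 ✓; ∠WTK = 117.7° ✓; |TK| = 26.80 ✓; ∠TKJ = 42.70° ✓; |KJ| = 19.10 ✗.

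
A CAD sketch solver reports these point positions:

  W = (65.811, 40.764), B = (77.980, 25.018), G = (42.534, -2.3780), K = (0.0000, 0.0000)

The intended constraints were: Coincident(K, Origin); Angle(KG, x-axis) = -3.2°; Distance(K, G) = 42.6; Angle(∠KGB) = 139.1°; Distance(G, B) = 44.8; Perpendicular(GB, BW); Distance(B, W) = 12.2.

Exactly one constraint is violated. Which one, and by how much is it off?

Distance(B, W) = 12.2 — off by 7.70.

K = (0.00, 0.00) ✓; KG at -3.200° ✓; |KG| = 42.60 ✓; ∠KGB = 139.1° ✓; |GB| = 44.80 ✓; ∠(GB, BW) = 90.00° ✓; |BW| = 19.90 ✗.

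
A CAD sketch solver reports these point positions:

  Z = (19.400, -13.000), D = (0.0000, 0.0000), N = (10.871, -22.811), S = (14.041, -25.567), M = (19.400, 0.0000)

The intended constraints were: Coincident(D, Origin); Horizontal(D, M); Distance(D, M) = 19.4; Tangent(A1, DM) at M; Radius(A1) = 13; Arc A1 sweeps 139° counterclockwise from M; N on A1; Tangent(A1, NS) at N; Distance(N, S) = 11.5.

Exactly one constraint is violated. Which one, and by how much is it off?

Distance(N, S) = 11.5 — off by 7.30.

D = (0.00, 0.00) ✓; D.y = 0.00, M.y = 0.00 ✓; |DM| = 19.40 ✓; ∠(ZM, MD) = 90.00° ✓; |ZM| = 13.00 ✓; bearing(Z→N) − bearing(Z→M) = 139.0° ✓; |ZN| = 13.00 ✓; ∠(ZN, NS) = 90.00° ✓; |NS| = 4.201 ✗.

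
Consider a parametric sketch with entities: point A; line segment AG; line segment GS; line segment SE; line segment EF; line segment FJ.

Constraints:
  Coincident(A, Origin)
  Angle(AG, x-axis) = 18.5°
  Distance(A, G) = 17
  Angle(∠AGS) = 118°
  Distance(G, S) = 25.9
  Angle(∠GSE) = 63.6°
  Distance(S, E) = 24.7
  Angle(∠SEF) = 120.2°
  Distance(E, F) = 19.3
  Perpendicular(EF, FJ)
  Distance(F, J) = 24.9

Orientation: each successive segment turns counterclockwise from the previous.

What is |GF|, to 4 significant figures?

23.80

A is at the origin; AG runs at 18.5° with length 17.0, so G = (16.12, 5.394). ∠AGS = 118.0° gives GS at 80.50° from the x-axis; with |GS| = 25.9, S = (20.40, 30.94). ∠GSE = 63.6° gives SE at -163.1° from the x-axis; with |SE| = 24.7, E = (-3.237, 23.76). ∠SEF = 120.2° gives EF at -103.3° from the x-axis; with |EF| = 19.3, F = (-7.677, 4.976). Then |GF| = |F − G| = 23.80.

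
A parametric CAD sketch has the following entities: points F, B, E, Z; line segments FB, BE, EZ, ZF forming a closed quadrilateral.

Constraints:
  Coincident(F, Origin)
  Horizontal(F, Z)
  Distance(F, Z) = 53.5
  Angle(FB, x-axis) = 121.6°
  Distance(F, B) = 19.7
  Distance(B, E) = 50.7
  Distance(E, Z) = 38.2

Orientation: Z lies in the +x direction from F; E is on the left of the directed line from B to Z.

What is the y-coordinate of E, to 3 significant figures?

34.5

F is at the origin; F and Z share the same y with |FZ| = 53.5 and Z in +x, so Z = (53.5, 0). FB runs at 121.6° with |FB| = 19.7, so B = (-10.3, 16.8). E is determined by |BE| = 50.7 and |EZ| = 38.2 together: it lies at the intersection of circle(B, 50.7) and circle(Z, 38.2). With |BZ| = 66.0, the foot of the radical line on BZ is 41.4 from B and the perpendicular offset is √(50.7² − 41.4²) = 29.2. Taking the left-of-BZ solution: E = (37.2, 34.5).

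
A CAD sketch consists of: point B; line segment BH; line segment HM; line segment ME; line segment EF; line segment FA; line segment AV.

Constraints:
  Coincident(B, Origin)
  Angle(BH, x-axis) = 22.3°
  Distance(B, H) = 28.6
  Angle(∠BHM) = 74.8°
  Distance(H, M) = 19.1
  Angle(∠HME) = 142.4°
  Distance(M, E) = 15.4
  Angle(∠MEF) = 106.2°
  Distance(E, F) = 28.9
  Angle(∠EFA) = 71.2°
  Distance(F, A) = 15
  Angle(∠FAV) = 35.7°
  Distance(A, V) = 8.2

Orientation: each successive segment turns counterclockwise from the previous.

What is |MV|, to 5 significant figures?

27.314

B is at the origin; BH runs at 22.3° with length 28.6, so H = (26.461, 10.852). ∠BHM = 74.8° gives HM at 127.50° from the x-axis; with |HM| = 19.1, M = (14.834, 26.005). ∠HME = 142.4° gives ME at 165.10° from the x-axis; with |ME| = 15.4, E = (-0.048537, 29.965). ∠MEF = 106.2° gives EF at -121.10° from the x-axis; with |EF| = 28.9, F = (-14.976, 5.2192). ∠EFA = 71.2° gives FA at -12.300° from the x-axis; with |FA| = 15.0, A = (-0.32067, 2.0238). ∠FAV = 35.7° gives AV at 132.00° from the x-axis; with |AV| = 8.2, V = (-5.8075, 8.1176). Then |MV| = |V − M| = 27.314.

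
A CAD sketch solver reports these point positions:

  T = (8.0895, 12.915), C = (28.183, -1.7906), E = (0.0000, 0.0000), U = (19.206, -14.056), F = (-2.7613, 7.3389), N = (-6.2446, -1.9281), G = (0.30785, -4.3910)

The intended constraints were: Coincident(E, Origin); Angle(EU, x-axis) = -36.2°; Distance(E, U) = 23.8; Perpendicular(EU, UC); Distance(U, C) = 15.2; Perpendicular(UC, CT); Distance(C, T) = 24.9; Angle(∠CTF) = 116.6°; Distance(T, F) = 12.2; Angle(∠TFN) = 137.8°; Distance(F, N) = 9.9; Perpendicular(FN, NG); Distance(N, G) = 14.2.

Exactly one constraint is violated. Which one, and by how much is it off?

Distance(N, G) = 14.2 — off by 7.20.

E = (0.00, 0.00) ✓; EU at -36.20° ✓; |EU| = 23.80 ✓; ∠(EU, UC) = 90.00° ✓; |UC| = 15.20 ✓; ∠(UC, CT) = 90.00° ✓; |CT| = 24.90 ✓; ∠CTF = 116.6° ✓; |TF| = 12.20 ✓; ∠TFN = 137.8° ✓; |FN| = 9.900 ✓; ∠(FN, NG) = 90.00° ✓; |NG| = 7.000 ✗.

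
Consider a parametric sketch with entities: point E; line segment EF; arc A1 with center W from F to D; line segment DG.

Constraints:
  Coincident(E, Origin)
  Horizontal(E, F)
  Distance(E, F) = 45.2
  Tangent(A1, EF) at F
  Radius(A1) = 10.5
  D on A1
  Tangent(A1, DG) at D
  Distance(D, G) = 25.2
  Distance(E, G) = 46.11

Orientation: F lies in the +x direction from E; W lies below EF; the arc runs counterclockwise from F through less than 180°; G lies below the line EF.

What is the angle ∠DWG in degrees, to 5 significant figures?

67.380°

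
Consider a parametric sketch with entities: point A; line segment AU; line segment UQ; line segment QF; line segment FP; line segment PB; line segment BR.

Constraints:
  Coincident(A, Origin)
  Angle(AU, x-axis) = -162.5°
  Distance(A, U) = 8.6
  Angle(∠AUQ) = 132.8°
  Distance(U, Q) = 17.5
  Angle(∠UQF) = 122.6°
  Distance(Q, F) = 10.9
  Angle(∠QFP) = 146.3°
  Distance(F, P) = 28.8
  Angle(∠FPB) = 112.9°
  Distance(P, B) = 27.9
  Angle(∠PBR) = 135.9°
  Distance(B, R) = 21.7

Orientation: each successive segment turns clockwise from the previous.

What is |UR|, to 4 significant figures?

46.31

∠FPB = 112.9° gives PB at -7.900° from the x-axis; with |PB| = 27.9, B = (18.43, 37.87). ∠PBR = 135.9° gives BR at -52.00° from the x-axis; with |BR| = 21.7, R = (31.79, 20.77). Then |UR| = |R − U| = 46.31.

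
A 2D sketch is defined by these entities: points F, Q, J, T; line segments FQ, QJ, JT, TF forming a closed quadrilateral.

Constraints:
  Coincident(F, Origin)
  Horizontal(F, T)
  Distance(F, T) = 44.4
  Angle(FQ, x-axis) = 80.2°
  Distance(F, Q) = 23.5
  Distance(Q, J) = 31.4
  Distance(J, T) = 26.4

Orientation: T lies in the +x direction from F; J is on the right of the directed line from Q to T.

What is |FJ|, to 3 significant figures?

19.0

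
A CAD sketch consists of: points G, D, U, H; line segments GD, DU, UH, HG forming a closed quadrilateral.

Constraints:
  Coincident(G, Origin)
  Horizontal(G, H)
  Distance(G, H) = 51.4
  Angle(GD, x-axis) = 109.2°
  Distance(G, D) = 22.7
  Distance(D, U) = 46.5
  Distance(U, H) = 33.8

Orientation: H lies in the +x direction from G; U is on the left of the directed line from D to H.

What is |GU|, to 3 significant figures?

49.1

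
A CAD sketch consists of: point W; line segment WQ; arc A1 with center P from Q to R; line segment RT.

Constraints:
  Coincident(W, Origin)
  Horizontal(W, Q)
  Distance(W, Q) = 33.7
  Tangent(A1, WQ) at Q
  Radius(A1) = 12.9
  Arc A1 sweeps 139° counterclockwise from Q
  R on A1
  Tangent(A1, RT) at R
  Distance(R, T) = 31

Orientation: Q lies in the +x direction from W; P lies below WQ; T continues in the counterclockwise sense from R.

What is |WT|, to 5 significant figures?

64.899

W is at the origin; WQ is horizontal with |WQ| = 33.7 and Q on the +x side, so Q = (33.700, 0.0000). Tangency of A1 to WQ means the radius PQ is perpendicular to WQ, so P = Q + (0, -12.9) = (33.700, -12.900). On A1, Q sits at bearing 90° from P; a 139° counterclockwise sweep puts R at bearing 229°, so R = P + 12.9·(cos 229°, sin 229°) = (25.237, -22.636). Since A1 is tangent to RT there, PR ⟂ RT, so RT runs along (−sin 229°, cos 229°); with |RT| = 31.0, T = (48.633, -42.974). Then |WT| = |T − W| = 64.899.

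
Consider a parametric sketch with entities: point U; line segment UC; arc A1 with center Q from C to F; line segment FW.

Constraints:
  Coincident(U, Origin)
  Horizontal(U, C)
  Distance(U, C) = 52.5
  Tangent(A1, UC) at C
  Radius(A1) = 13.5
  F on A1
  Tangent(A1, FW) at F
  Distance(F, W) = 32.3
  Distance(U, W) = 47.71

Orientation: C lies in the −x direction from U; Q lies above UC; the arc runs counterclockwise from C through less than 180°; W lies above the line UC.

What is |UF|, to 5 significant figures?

40.847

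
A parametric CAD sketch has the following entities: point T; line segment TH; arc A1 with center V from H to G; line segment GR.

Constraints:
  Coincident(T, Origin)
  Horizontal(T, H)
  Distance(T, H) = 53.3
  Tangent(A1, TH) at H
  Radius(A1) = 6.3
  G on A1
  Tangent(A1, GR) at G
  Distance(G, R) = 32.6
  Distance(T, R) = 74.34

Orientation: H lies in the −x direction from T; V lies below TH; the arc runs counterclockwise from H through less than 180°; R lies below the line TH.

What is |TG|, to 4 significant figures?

59.79

Checks: |VH| = 6.300 ✓; |VG| = 6.300 ✓; ∠(VG, GR) = 90.00° ✓; |GR| = 32.60 ✓; |TR| = 74.34 ✓.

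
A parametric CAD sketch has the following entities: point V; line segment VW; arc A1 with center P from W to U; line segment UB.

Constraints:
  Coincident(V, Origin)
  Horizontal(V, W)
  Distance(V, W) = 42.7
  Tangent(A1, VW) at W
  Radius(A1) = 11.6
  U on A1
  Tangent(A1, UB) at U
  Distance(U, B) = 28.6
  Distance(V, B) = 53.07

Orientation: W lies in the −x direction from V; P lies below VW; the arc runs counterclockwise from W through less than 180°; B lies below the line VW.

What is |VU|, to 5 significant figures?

55.044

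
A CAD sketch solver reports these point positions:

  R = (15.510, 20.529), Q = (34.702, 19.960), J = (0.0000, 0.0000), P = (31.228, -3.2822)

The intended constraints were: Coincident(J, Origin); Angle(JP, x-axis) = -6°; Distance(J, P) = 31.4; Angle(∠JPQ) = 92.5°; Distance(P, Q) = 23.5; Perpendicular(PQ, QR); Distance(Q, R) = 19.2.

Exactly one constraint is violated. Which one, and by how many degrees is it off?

Perpendicular(PQ, QR) — off by 6.80°.

J = (0.00, 0.00) ✓; JP at -6.000° ✓; |JP| = 31.40 ✓; ∠JPQ = 92.50° ✓; |PQ| = 23.50 ✓; ∠(PQ, QR) = 96.80° ✗; |QR| = 19.20 ✓.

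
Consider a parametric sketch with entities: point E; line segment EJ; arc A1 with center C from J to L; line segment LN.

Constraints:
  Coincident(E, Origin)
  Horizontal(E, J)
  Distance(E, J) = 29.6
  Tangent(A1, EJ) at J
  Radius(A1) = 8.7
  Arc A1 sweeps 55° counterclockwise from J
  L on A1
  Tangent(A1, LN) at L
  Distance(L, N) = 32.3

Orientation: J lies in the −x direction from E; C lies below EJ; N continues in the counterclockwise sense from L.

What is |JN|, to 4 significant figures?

39.60

E is at the origin; EJ is horizontal with |EJ| = 29.6 and J on the −x side, so J = (-29.60, 0.000). A1 meets EJ tangentially, so CJ is at right angles to EJ, so C = J + (0, -8.7) = (-29.60, -8.700). On A1, J sits at bearing 90° from C; a 55° counterclockwise sweep puts L at bearing 145°, so L = C + 8.7·(cos 145°, sin 145°) = (-36.73, -3.710). A1 meets LN tangentially, so CL is at right angles to LN, so LN runs along (−sin 145°, cos 145°); with |LN| = 32.3, N = (-55.25, -30.17). Then |JN| = |N − J| = 39.60.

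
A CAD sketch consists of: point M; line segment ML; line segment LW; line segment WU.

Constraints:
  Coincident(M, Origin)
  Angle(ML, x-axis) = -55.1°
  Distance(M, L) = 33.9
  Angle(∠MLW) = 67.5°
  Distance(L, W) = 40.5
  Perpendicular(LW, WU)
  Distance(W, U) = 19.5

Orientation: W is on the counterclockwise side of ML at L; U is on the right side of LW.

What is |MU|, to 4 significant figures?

57.80

∠MLW = 67.5°, so LW runs at -55.1° + (180° − 67.5°) = 57.40° from the x-axis; with |LW| = 40.5, W = L + 40.5·(cos 57.40°, sin 57.40°) = (41.22, 6.316). LW ⟂ WU; with |WU| = 19.5 on the right of LW, U = W + 19.5·(0.8425, -0.5388) = (57.64, -4.190). Then |MU| = |U − M| = 57.80.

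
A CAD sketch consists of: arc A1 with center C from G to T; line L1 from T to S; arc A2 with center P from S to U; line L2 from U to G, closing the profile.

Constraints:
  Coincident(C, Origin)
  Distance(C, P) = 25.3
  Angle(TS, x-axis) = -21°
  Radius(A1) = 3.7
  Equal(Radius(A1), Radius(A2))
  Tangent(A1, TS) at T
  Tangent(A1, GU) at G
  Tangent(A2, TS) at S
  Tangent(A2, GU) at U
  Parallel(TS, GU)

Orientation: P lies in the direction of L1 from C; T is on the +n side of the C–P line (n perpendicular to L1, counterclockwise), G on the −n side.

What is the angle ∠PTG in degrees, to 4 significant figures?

81.68°

C is at the origin and P lies 25.3 along u from C, so P = 25.3·u = (23.62, -9.067). Tangency of A1 to both parallel lines with radius 3.7 puts T and G at C ± 3.7·n: T = (1.326, 3.454), G = (-1.326, -3.454). Then cos ∠PTG = TP·TG / (|TP||TG|), giving 81.68°.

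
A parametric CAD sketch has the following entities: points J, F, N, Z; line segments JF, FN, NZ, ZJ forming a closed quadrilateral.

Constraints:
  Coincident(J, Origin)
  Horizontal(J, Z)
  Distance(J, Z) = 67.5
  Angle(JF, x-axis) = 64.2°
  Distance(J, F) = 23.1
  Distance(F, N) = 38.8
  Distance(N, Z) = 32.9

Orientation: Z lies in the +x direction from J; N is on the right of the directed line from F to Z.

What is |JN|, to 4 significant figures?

36.64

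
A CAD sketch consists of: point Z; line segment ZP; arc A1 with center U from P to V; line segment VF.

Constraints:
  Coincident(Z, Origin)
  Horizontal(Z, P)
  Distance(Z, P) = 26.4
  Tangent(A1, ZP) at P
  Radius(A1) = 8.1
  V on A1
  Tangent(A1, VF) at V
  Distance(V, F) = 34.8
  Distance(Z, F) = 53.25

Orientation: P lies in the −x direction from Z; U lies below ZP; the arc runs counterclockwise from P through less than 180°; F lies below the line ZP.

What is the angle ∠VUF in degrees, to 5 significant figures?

76.897°

Checks: |UV| = 8.100 ✓; ∠(UV, VF) = 90.00° ✓; |VF| = 34.80 ✓; |ZF| = 53.25 ✓.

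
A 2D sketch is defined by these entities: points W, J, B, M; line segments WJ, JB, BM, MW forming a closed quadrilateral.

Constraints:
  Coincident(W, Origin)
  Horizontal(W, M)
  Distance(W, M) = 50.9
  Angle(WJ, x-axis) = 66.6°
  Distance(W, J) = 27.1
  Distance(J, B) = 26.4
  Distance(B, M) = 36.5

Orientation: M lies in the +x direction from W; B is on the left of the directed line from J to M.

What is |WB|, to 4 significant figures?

48.85

W is at the origin; WM is horizontal with |WM| = 50.9 and M in +x, so M = (50.9, 0). WJ runs at 66.6° with |WJ| = 27.1, so J = (10.76, 24.87). B is determined by |JB| = 26.4 and |BM| = 36.5 together: it lies at the intersection of circle(J, 26.4) and circle(M, 36.5). With |JM| = 47.22, the foot of the radical line on JM is 16.88 from J and the perpendicular offset is √(26.4² − 16.88²) = 20.30. Taking the left-of-JM solution: B = (35.80, 33.23).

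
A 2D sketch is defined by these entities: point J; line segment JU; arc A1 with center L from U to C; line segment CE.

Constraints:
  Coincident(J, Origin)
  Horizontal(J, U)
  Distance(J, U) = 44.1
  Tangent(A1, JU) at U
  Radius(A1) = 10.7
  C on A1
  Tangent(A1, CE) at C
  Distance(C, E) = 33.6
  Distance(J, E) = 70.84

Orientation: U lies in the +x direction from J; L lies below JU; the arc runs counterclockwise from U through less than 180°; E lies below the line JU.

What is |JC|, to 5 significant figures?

39.378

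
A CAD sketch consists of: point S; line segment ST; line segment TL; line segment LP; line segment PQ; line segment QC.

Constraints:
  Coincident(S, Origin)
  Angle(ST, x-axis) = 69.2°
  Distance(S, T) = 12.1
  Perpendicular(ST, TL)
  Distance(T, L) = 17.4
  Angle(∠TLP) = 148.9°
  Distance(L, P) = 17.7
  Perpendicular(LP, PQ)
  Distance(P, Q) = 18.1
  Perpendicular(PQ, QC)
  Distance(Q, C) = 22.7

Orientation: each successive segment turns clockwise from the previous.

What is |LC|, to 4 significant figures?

18.78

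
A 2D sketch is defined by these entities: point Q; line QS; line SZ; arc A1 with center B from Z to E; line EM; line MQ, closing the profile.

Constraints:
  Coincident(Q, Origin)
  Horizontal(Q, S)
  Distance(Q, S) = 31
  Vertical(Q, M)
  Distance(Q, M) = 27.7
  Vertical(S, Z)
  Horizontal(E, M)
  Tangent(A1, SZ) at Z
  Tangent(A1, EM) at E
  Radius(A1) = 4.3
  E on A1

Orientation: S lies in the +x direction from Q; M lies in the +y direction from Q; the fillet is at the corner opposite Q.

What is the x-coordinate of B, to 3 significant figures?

26.7

QM is vertical with |QM| = 27.7 and M on the +y side, so M = (0.00, 27.7). The virtual corner opposite Q is at (31.0, 27.7). The tangent condition forces BZ to be normal to SZ and A1 meets EM tangentially, so BE is at right angles to EM, with radius 4.3, so the center B sits 4.3 in from both sides at B = (26.7, 23.4). So B.x = 26.7.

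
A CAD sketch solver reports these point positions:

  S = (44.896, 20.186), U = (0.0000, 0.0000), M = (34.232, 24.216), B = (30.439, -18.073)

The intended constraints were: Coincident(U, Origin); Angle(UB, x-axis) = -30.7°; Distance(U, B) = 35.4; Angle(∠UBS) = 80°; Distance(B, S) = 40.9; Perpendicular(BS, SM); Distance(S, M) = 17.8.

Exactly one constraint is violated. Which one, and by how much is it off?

Distance(S, M) = 17.8 — off by 6.40.

U = (0.00, 0.00) ✓; UB at -30.70° ✓; |UB| = 35.40 ✓; ∠UBS = 80.00° ✓; |BS| = 40.90 ✓; ∠(BS, SM) = 90.00° ✓; |SM| = 11.40 ✗.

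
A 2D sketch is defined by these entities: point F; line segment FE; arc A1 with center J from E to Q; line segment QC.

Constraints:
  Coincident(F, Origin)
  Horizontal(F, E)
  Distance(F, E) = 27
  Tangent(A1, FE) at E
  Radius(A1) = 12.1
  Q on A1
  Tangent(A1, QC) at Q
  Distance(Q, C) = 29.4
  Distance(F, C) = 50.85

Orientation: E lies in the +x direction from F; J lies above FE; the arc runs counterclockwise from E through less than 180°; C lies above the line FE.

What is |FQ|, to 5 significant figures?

41.687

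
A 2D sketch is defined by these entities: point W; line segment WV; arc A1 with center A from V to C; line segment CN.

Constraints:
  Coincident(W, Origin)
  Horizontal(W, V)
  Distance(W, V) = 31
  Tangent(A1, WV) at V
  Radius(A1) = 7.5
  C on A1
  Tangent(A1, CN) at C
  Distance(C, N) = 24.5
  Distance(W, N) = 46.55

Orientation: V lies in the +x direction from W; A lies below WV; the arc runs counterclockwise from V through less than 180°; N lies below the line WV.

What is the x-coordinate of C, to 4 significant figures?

24.00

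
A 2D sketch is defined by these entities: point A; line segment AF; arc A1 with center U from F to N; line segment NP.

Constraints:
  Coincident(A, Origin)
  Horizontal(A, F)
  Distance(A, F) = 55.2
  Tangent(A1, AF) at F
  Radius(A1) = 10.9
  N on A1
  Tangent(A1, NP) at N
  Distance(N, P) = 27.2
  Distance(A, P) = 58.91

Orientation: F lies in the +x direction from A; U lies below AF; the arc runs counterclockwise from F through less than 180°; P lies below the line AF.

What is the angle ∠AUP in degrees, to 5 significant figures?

80.326°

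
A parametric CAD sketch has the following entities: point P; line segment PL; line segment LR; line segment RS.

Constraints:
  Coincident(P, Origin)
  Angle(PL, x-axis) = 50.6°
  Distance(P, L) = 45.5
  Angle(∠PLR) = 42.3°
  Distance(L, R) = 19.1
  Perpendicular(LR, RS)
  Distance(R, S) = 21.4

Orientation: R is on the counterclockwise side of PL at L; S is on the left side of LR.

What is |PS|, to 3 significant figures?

17.2

P is at the origin; PL runs at 50.6° with length 45.5, so L = 45.5·(cos 50.6°, sin 50.6°) = (28.9, 35.2). ∠PLR = 42.3°, so LR runs at 50.6° + (180° − 42.3°) = 188° from the x-axis; with |LR| = 19.1, R = L + 19.1·(cos 188°, sin 188°) = (9.98, 32.4). LR is perpendicular to RS; with |RS| = 21.4 on the left of LR, S = R + 21.4·(0.144, -0.990) = (13.1, 11.2). Then |PS| = |S − P| = 17.2.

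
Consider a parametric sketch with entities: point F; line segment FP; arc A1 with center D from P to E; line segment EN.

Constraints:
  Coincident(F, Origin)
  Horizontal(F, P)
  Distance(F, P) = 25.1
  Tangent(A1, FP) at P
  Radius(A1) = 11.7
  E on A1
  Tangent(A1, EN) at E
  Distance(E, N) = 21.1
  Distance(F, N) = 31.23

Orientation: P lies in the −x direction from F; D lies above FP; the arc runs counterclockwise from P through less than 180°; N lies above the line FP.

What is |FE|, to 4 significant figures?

16.49

Checks: |DE| = 11.70 ✓; ∠(DE, EN) = 90.00° ✓; |EN| = 21.10 ✓; |FN| = 31.23 ✓.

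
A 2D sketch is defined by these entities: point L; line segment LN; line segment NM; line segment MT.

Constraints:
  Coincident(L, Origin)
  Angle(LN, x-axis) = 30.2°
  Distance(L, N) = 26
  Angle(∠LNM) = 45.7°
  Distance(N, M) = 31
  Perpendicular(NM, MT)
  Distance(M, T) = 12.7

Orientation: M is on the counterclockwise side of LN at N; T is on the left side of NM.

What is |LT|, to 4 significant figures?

14.14

L is at the origin; LN runs at 30.2° with length 26.0, so N = 26.0·(cos 30.2°, sin 30.2°) = (22.47, 13.08). ∠LNM = 45.7°, so NM runs at 30.2° + (180° − 45.7°) = 164.5° from the x-axis; with |NM| = 31.0, M = N + 31.0·(cos 164.5°, sin 164.5°) = (-7.401, 21.36). The perpendicularity gives MT at right angles to NM; with |MT| = 12.7 on the left of NM, T = M + 12.7·(-0.2672, -0.9636) = (-10.80, 9.125). Then |LT| = |T − L| = 14.14.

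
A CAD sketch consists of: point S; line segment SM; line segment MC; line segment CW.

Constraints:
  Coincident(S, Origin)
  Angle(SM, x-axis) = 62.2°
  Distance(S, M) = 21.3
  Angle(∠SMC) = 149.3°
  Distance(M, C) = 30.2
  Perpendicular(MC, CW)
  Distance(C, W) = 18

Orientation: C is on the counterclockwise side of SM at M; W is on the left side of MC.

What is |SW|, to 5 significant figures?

49.035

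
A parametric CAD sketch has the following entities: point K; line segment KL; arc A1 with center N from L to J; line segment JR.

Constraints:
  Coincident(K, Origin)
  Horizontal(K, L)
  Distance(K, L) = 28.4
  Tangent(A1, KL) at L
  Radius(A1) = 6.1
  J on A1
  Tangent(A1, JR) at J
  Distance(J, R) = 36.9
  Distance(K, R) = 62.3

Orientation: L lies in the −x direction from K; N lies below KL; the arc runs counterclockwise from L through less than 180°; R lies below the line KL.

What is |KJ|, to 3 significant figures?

34.0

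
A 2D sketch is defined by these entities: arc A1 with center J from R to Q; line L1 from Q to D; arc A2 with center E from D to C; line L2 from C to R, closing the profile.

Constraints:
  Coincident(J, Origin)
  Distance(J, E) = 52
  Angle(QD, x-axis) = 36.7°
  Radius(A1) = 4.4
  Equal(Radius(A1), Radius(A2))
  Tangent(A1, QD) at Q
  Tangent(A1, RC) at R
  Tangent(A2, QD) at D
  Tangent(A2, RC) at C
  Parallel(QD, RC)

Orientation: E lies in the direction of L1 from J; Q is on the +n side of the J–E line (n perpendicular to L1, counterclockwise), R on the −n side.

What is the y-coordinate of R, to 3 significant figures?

-3.53

The slot axis is L1's direction at 36.7°, so u = (cos 36.7°, sin 36.7°) = (0.802, 0.598) and n = (−sin 36.7°, cos 36.7°) = (-0.598, 0.802). J is at the origin and E lies 52.0 along u from J, so E = 52.0·u = (41.7, 31.1). Tangency of A1 to both parallel lines with radius 4.4 puts Q and R at J ± 4.4·n: Q = (-2.63, 3.53), R = (2.63, -3.53). So R.y = -3.53.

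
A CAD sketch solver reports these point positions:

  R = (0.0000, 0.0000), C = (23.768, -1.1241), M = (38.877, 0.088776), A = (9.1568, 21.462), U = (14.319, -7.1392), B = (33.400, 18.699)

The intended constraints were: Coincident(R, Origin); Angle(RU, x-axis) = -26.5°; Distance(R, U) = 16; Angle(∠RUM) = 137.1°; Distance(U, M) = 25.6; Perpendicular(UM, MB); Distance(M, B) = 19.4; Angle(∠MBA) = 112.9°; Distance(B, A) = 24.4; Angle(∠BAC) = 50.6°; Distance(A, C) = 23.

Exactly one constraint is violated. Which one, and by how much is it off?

Distance(A, C) = 23 — off by 3.90.

R = (0.00, 0.00) ✓; RU at -26.50° ✓; |RU| = 16.00 ✓; ∠RUM = 137.1° ✓; |UM| = 25.60 ✓; ∠(UM, MB) = 90.00° ✓; |MB| = 19.40 ✓; ∠MBA = 112.9° ✓; |BA| = 24.40 ✓; ∠BAC = 50.60° ✓; |AC| = 26.90 ✗.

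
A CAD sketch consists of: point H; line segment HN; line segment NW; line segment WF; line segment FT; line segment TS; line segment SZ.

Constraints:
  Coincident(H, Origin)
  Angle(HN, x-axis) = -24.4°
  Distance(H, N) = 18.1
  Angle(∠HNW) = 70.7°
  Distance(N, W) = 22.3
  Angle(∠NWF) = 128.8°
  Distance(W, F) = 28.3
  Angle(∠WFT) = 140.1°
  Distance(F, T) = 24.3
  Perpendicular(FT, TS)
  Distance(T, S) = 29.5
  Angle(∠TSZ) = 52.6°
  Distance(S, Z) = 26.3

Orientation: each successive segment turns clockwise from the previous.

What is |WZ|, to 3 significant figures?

25.5

The perpendicularity gives TS at right angles to FT, so TS runs at 45.2°; with |TS| = 29.5, S = (-23.6, 16.9). ∠TSZ = 52.6° gives SZ at -82.2° from the x-axis; with |SZ| = 26.3, Z = (-20.0, -9.18). Then |WZ| = |Z − W| = 25.5.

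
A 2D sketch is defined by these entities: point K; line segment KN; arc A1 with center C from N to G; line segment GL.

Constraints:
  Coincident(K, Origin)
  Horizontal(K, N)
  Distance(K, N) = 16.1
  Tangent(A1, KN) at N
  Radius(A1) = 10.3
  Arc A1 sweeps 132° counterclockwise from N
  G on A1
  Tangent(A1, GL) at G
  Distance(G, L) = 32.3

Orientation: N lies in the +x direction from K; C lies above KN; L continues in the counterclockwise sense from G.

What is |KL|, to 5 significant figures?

41.251

K is at the origin; KN is horizontal with |KN| = 16.1 and N on the +x side, so N = (16.100, 0.0000). The tangent condition forces CN to be normal to KN, so C = N + (0, 10.3) = (16.100, 10.300). On A1, N sits at bearing -90° from C; a 132° counterclockwise sweep puts G at bearing 42°, so G = C + 10.3·(cos 42°, sin 42°) = (23.754, 17.192). A1 meets GL tangentially, so CG is at right angles to GL, so GL runs along (−sin 42°, cos 42°); with |GL| = 32.3, L = (2.1415, 41.196). Then |KL| = |L − K| = 41.251.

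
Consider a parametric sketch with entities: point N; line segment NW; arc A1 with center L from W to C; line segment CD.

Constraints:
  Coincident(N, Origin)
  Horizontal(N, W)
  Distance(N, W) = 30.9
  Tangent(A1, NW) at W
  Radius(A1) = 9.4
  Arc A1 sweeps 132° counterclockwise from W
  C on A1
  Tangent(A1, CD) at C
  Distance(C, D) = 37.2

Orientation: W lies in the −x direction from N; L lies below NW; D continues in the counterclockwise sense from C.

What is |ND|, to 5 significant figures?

45.241

N is at the origin; N and W share the same y with |NW| = 30.9 and W on the −x side, so W = (-30.900, 0.0000). A1 meets NW tangentially, so LW is at right angles to NW, so L = W + (0, -9.4) = (-30.900, -9.4000). On A1, W sits at bearing 90° from L; a 132° counterclockwise sweep puts C at bearing 222°, so C = L + 9.4·(cos 222°, sin 222°) = (-37.886, -15.690). Since A1 is tangent to CD there, LC ⟂ CD, so CD runs along (−sin 222°, cos 222°); with |CD| = 37.2, D = (-12.994, -43.335). Then |ND| = |D − N| = 45.241.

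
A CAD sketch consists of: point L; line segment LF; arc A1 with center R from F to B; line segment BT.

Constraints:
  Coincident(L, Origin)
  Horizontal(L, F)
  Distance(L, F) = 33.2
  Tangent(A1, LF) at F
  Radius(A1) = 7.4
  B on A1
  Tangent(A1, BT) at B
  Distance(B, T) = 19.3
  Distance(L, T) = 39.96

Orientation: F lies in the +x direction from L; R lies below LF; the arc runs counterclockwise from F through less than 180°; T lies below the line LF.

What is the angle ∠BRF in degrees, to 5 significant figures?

98.924°

L is at the origin; LF is horizontal with |LF| = 33.2 and F on the +x side, so F = (33.200, 0.0000). A1 meets LF tangentially, so RF is at right angles to LF, so R = F + (0, -7.4) = (33.200, -7.4000). Since RB ⟂ BT (tangency), |RT| = √(7.4² + 19.3²) = 20.670 regardless of where B sits on A1. So T lies on both circle(L, 39.96) and circle(R, 20.670); the below-LF intersection is T = (28.883, -27.614). B is the foot of the tangent from T: B = (25.890, -8.5479).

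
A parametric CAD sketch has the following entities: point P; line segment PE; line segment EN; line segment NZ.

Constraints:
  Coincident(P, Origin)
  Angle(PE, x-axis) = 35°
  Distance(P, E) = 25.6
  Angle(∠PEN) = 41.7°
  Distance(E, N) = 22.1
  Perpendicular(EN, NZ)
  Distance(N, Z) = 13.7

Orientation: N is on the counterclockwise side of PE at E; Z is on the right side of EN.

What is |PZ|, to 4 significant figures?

30.87

∠PEN = 41.7°, so EN runs at 35.0° + (180° − 41.7°) = 173.3° from the x-axis; with |EN| = 22.1, N = E + 22.1·(cos 173.3°, sin 173.3°) = (-0.9788, 17.26). EN is perpendicular to NZ; with |NZ| = 13.7 on the right of EN, Z = N + 13.7·(0.1167, 0.9932) = (0.6196, 30.87). Then |PZ| = |Z − P| = 30.87.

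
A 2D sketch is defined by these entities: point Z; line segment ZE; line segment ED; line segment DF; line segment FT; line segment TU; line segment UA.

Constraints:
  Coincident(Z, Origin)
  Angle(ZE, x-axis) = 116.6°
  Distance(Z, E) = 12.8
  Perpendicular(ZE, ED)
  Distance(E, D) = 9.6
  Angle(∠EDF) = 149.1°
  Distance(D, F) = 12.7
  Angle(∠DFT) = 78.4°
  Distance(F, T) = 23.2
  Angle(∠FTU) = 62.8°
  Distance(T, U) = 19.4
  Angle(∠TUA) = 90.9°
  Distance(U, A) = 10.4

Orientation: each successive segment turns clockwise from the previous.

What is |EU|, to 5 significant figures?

5.7567

∠DFT = 78.4° gives FT at -105.90° from the x-axis; with |FT| = 23.2, T = (9.1610, -7.5210). ∠FTU = 62.8° gives TU at 136.90° from the x-axis; with |TU| = 19.4, U = (-5.0042, 5.7345). Then |EU| = |U − E| = 5.7567.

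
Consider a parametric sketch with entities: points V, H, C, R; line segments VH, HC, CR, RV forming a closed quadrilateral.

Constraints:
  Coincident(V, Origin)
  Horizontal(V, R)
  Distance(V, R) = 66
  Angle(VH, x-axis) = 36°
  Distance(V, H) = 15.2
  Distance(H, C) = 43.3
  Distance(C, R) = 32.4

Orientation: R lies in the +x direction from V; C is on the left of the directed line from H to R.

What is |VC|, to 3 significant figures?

58.4

V is at the origin; V and R share the same y with |VR| = 66.0 and R in +x, so R = (66.0, 0). VH runs at 36.0° with |VH| = 15.2, so H = (12.3, 8.93). C is determined by |HC| = 43.3 and |CR| = 32.4 together: it lies at the intersection of circle(H, 43.3) and circle(R, 32.4). With |HR| = 54.4, the foot of the radical line on HR is 34.8 from H and the perpendicular offset is √(43.3² − 34.8²) = 25.8. Taking the left-of-HR solution: C = (50.9, 28.6).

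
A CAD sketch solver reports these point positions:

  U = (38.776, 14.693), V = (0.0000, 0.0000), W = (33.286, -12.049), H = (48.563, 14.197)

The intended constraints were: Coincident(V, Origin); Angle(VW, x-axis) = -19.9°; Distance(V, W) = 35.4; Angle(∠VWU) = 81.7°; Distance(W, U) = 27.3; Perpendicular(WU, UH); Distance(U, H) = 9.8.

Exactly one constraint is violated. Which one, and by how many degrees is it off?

Perpendicular(WU, UH) — off by 8.70°.

V = (0.00, 0.00) ✓; VW at -19.90° ✓; |VW| = 35.40 ✓; ∠VWU = 81.70° ✓; |WU| = 27.30 ✓; ∠(WU, UH) = 81.30° ✗; |UH| = 9.800 ✓.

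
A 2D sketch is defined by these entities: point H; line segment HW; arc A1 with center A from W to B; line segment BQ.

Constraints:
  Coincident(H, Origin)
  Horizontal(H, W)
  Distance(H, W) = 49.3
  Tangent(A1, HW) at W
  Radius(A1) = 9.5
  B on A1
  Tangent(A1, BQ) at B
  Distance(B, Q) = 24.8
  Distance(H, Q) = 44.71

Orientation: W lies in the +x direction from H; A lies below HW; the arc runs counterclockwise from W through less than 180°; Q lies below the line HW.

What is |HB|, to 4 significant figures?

40.78

H is at the origin; HW is horizontal with |HW| = 49.3 and W on the +x side, so W = (49.30, 0.000). A1 meets HW tangentially, so AW is at right angles to HW, so A = W + (0, -9.5) = (49.30, -9.500). Since AB ⟂ BQ (tangency), |AQ| = √(9.5² + 24.8²) = 26.56 regardless of where B sits on A1. So Q lies on both circle(H, 44.71) and circle(A, 26.56); the below-HW intersection is Q = (32.84, -30.34). B is the foot of the tangent from Q: B = (40.23, -6.668).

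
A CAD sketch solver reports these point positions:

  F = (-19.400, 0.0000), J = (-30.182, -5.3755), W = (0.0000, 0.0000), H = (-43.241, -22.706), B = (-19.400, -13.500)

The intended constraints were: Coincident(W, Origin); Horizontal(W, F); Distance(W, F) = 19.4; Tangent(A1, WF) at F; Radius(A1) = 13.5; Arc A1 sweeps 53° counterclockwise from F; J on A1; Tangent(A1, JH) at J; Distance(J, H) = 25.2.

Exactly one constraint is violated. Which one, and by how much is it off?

Distance(J, H) = 25.2 — off by 3.50.

W = (0.00, 0.00) ✓; W.y = 0.00, F.y = 0.00 ✓; |WF| = 19.40 ✓; ∠(BF, FW) = 90.00° ✓; |BF| = 13.50 ✓; bearing(B→J) − bearing(B→F) = 53.00° ✓; |BJ| = 13.50 ✓; ∠(BJ, JH) = 90.00° ✓; |JH| = 21.70 ✗.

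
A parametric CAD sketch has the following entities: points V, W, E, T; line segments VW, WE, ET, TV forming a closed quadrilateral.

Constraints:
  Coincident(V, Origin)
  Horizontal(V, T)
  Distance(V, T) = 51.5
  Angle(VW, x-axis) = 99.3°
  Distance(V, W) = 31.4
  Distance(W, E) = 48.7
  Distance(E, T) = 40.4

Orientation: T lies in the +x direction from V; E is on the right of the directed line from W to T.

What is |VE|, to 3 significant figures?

19.5

Checks: |WE| = 48.70 ✓; |ET| = 40.40 ✓.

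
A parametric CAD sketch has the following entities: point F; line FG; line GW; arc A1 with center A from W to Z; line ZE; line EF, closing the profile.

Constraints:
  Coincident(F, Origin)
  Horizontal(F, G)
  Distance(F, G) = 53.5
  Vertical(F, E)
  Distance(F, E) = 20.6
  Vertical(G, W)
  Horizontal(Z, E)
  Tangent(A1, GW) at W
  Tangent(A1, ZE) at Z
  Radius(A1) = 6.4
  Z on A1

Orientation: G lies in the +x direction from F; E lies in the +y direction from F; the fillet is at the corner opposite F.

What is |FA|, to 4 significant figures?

49.19

F and E share the same x with |FE| = 20.6 and E on the +y side, so E = (0.000, 20.60). The virtual corner opposite F is at (53.50, 20.60). Tangency of A1 to GW means the radius AW is perpendicular to GW and the tangent condition forces AZ to be normal to ZE, with radius 6.4, so the center A sits 6.4 in from both sides at A = (47.10, 14.20). Then |FA| = |A − F| = 49.19.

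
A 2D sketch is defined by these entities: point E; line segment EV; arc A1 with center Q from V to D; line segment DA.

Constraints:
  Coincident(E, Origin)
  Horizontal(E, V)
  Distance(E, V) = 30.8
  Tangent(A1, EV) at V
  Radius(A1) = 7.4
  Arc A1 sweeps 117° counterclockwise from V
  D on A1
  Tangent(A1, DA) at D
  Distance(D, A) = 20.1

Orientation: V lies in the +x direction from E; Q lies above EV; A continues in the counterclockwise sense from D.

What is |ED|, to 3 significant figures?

38.9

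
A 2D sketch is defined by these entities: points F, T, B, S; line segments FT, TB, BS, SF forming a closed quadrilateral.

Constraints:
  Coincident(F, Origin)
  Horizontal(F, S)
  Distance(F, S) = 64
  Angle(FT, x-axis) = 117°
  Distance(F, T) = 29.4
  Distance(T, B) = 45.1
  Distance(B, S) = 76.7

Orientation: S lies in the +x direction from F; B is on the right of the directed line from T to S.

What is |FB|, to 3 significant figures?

21.5

Checks: |TB| = 45.10 ✓; |BS| = 76.70 ✓.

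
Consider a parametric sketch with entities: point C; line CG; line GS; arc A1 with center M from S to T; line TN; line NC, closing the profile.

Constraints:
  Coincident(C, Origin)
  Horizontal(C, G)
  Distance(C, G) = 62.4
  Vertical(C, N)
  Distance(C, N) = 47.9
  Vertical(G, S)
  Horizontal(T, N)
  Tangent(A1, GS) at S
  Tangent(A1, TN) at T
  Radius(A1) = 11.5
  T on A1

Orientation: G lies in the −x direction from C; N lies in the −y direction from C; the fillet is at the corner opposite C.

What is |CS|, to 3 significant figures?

72.2

C is at the origin; CG is horizontal with |CG| = 62.4 and G on the −x side, so G = (-62.4, 0.00). CN is vertical with |CN| = 47.9 and N on the −y side, so N = (0.00, -47.9). The virtual corner opposite C is at (-62.4, -47.9). Since A1 is tangent to GS there, MS ⟂ GS and tangency of A1 to TN means the radius MT is perpendicular to TN, with radius 11.5, so the center M sits 11.5 in from both sides at M = (-50.9, -36.4). That places the tangent points at S = (-62.4, -36.4) on GS and T = (-50.9, -47.9) on TN. Then |CS| = |S − C| = 72.2.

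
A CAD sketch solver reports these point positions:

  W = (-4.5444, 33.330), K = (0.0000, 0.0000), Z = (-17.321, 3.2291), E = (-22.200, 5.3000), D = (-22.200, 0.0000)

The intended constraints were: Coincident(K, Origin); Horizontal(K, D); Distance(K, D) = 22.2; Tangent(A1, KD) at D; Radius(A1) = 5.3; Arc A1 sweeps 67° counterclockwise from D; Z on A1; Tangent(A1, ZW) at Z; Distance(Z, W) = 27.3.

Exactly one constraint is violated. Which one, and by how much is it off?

Distance(Z, W) = 27.3 — off by 5.40.

K = (0.00, 0.00) ✓; K.y = 0.00, D.y = 0.00 ✓; |KD| = 22.20 ✓; ∠(ED, DK) = 90.00° ✓; |ED| = 5.300 ✓; bearing(E→Z) − bearing(E→D) = 67.00° ✓; |EZ| = 5.300 ✓; ∠(EZ, ZW) = 90.00° ✓; |ZW| = 32.70 ✗.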